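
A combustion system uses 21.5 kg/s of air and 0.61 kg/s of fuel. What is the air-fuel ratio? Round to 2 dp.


AFR = m_air / m_fuel
AFR = 21.5 / 0.61 = 35.25


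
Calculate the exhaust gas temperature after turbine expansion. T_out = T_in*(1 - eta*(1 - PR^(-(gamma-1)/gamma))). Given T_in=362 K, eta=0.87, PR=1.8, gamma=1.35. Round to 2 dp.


T_out = T_in * (1 - eta * (1 - PR^(-(gamma-1)/gamma)))
Exponent = -(1.35-1)/1.35 = -0.25925926
PR^exp = 1.8^(-0.25925926) = 0.85865408
Factor = 1 - 0.87*(1 - 0.85865408) = 0.87702905
T_out = 362 * 0.87702905 = 317.48 K


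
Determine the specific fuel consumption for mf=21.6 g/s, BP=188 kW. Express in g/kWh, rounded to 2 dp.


SFC = (mf / BP) * 3600
Rate = 21.6 / 188 = 0.114894 g/(s*kW)
SFC = 0.114894 * 3600 = 413.62 g/kWh


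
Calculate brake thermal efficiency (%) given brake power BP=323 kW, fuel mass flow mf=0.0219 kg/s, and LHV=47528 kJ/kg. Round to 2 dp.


eta_BTE = (BP / (mf * LHV)) * 100
Denominator = 0.0219 * 47528 = 1040.8632 kW
eta_BTE = (323 / 1040.8632) * 100 = 31.03%


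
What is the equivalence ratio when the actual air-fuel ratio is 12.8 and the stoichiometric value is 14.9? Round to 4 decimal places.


phi = AFR_stoich / AFR_actual
phi = 14.9 / 12.8 = 1.1641


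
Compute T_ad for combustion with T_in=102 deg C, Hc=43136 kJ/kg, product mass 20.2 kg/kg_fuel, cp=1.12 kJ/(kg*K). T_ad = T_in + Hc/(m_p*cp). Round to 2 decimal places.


T_ad = T_in + Hc / (m_p * cp)
Denominator = 20.2 * 1.12 = 22.6240
Temperature rise = 43136 / 22.6240 = 1906.65 K
T_ad = 102 + 1906.65 = 2008.65 deg C


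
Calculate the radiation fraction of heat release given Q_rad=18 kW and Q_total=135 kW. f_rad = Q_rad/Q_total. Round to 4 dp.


f_rad = Q_rad / Q_total
f_rad = 18 / 135 = 0.1333


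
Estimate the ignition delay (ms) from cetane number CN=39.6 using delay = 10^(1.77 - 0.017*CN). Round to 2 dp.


delay = 10^(1.77 - 0.017*CN)
Exponent = 1.77 - 0.017*39.6 = 1.0968
delay = 10^1.0968 = 12.50 ms


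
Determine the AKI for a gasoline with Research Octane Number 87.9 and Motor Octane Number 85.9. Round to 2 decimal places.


AKI = (RON + MON) / 2
AKI = (87.9 + 85.9) / 2
AKI = 173.8 / 2 = 86.90


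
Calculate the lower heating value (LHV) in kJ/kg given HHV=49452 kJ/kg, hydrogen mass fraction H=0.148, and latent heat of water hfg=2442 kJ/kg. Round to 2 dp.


LHV = HHV - hfg * 9 * H
Water correction = 2442 * 9 * 0.148 = 3252.744 kJ/kg
LHV = 49452 - 3252.744 = 46199.26 kJ/kg


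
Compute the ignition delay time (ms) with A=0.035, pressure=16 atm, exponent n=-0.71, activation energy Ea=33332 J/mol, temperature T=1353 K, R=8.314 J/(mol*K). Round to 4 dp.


tau = A * P^n * exp(Ea/(R*T))
P^n = 16^(-0.71) = 0.13966089
Ea/(R*T) = 33332/(8.314*1353) = 2.963149
exp(Ea/(R*T)) = 19.358846
tau = 0.035 * 0.13966089 * 19.358846 = 0.0946 ms


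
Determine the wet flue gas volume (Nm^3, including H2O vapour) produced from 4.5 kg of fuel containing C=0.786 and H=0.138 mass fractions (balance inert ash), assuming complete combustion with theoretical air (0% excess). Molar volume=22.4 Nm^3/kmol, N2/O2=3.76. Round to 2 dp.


Per kg fuel: CO2 = (C/12 kmol)*22.4 = (0.786/12)*22.4 = 1.46720 Nm^3
Per kg fuel: H2O = (H/2 kmol)*22.4 = (0.138/2)*22.4 = 1.54560 Nm^3
O2 needed per kg fuel = C/12 + H/4 = 0.786/12 + 0.138/4 = 0.10000000 kmol
Per kg fuel: N2 = O2*3.76*22.4 = 0.10000000*3.76*22.4 = 8.42240 Nm^3
Total per kg = 1.46720 + 1.54560 + 8.42240 = 11.43520 Nm^3
Total = 11.43520 * 4.5 = 51.46 Nm^3


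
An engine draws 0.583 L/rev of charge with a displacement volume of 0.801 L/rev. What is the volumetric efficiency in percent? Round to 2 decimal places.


eta_v = (V_actual / V_disp) * 100
Ratio = 0.583 / 0.801 = 0.7278
eta_v = 0.7278 * 100 = 72.78%


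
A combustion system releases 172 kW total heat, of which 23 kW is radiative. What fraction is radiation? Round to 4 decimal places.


f_rad = Q_rad / Q_total
f_rad = 23 / 172 = 0.1337


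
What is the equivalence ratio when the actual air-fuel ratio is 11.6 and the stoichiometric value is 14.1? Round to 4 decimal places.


phi = AFR_stoich / AFR_actual
phi = 14.1 / 11.6 = 1.2155


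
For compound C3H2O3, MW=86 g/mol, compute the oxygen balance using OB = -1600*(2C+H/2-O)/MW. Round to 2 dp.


OB = -1600 * (2C + H/2 - O) / MW
Inner = 2*3 + 2/2 - 3 = 4.00
OB = -1600 * 4.00 / 86 = -74.42%


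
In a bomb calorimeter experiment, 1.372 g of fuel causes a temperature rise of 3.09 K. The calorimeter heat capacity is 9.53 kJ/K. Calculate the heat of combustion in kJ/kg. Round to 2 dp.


Hc = C_cal * delta_T / m_fuel
Q_released = 9.53 * 3.09 = 29.4477 kJ
m_fuel = 1.372 g = 1.372/1000 kg = 0.001372 kg
Hc = 29.4477 / 0.001372 = 21463.34 kJ/kg


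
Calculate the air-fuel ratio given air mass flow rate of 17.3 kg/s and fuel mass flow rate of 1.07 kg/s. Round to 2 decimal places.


AFR = m_air / m_fuel
AFR = 17.3 / 1.07 = 16.17


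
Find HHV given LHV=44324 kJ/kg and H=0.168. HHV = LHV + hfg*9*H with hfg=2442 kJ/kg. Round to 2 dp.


HHV = LHV + hfg * 9 * H
Water addition = 2442 * 9 * 0.168 = 3692.304 kJ/kg
HHV = 44324 + 3692.304 = 48016.30 kJ/kg


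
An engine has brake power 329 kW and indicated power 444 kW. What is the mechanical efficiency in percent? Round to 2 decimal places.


eta_mech = (BP / IP) * 100
Ratio = 329 / 444 = 0.7410
eta_mech = 0.7410 * 100 = 74.10%


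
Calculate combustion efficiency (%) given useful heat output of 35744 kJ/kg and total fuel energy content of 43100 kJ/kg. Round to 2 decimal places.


Efficiency = (Q_useful / Q_fuel) * 100
Efficiency = (35744 / 43100) * 100
Efficiency = 0.8293 * 100 = 82.93%


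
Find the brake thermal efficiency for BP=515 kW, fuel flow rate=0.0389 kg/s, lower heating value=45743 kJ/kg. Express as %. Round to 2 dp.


eta_BTE = (BP / (mf * LHV)) * 100
Denominator = 0.0389 * 45743 = 1779.4027 kW
eta_BTE = (515 / 1779.4027) * 100 = 28.94%


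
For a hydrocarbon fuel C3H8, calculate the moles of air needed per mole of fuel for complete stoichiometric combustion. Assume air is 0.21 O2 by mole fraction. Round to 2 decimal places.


Balanced combustion: C3H8 + 5 O2 -> 3 CO2 + 4 H2O
O2 needed = C + H/4 = 3 + 8/4 = 5.00 moles
Air moles = O2 / 0.21 = 5.00 / 0.21 = 23.81 moles air


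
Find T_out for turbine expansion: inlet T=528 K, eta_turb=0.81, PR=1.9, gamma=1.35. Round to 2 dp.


T_out = T_in * (1 - eta * (1 - PR^(-(gamma-1)/gamma)))
Exponent = -(1.35-1)/1.35 = -0.25925926
PR^exp = 1.9^(-0.25925926) = 0.84670193
Factor = 1 - 0.81*(1 - 0.84670193) = 0.87582856
T_out = 528 * 0.87582856 = 462.44 K


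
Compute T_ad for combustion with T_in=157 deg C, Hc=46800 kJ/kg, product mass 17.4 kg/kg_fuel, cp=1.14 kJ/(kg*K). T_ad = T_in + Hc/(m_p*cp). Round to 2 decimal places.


T_ad = T_in + Hc / (m_p * cp)
Denominator = 17.4 * 1.14 = 19.8360
Temperature rise = 46800 / 19.8360 = 2359.35 K
T_ad = 157 + 2359.35 = 2516.35 deg C


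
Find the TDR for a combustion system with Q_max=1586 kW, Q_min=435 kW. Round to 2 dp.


TDR = Q_max / Q_min
TDR = 1586 / 435 = 3.65


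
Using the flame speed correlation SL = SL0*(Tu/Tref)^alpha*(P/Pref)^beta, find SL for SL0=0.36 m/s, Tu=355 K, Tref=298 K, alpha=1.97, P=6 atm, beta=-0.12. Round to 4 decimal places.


SL = SL0 * (Tu/Tref)^alpha * (P/Pref)^beta
T ratio = 355/298 = 1.19127517
(T ratio)^alpha = 1.19127517^1.97 = 1.411705
(P/Pref)^beta = 6^(-0.12) = 0.806532
SL = 0.36 * 1.411705 * 0.806532 = 0.4099 m/s


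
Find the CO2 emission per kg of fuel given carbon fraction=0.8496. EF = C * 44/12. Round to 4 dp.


EF = C_frac * (M_CO2 / M_C)
EF = 0.8496 * (44/12)
EF = 0.8496 * 3.666667 = 3.1152 kg_CO2/kg_fuel


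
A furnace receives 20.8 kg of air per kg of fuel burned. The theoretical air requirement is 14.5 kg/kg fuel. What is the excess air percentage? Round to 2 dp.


Excess air = actual - stoichiometric = 20.8 - 14.5 = 6.30 kg/kg fuel
Excess air % = (excess / stoich) * 100 = (6.30 / 14.5) * 100 = 43.45%


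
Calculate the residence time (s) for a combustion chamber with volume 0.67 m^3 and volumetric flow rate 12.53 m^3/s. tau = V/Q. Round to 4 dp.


tau = V / Q_flow
tau = 0.67 / 12.53 = 0.0535 s


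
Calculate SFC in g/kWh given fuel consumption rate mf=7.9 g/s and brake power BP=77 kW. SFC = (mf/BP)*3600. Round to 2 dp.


SFC = (mf / BP) * 3600
Rate = 7.9 / 77 = 0.102597 g/(s*kW)
SFC = 0.102597 * 3600 = 369.35 g/kWh


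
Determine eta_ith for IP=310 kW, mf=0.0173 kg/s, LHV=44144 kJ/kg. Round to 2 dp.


eta_ith = (IP / (mf * LHV)) * 100
Denominator = 0.0173 * 44144 = 763.6912 kW
eta_ith = (310 / 763.6912) * 100 = 40.59%


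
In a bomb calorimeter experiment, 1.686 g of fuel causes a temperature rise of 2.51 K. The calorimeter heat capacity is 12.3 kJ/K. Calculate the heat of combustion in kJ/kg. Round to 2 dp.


Hc = C_cal * delta_T / m_fuel
Q_released = 12.3 * 2.51 = 30.8730 kJ
m_fuel = 1.686 g = 1.686/1000 kg = 0.001686 kg
Hc = 30.8730 / 0.001686 = 18311.39 kJ/kg


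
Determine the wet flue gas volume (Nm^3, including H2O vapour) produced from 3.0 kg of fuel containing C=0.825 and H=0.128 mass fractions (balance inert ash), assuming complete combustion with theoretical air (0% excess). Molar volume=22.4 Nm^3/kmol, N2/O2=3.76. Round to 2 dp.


Per kg fuel: CO2 = (C/12 kmol)*22.4 = (0.825/12)*22.4 = 1.54000 Nm^3
Per kg fuel: H2O = (H/2 kmol)*22.4 = (0.128/2)*22.4 = 1.43360 Nm^3
O2 needed per kg fuel = C/12 + H/4 = 0.825/12 + 0.128/4 = 0.10075000 kmol
Per kg fuel: N2 = O2*3.76*22.4 = 0.10075000*3.76*22.4 = 8.48557 Nm^3
Total per kg = 1.54000 + 1.43360 + 8.48557 = 11.45917 Nm^3
Total = 11.45917 * 3.0 = 34.38 Nm^3


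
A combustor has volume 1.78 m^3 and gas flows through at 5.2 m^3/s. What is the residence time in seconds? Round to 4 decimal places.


tau = V / Q_flow
tau = 1.78 / 5.2 = 0.3423 s


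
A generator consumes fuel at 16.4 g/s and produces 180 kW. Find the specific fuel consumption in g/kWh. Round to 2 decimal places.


SFC = (mf / BP) * 3600
Rate = 16.4 / 180 = 0.091111 g/(s*kW)
SFC = 0.091111 * 3600 = 328.00 g/kWh


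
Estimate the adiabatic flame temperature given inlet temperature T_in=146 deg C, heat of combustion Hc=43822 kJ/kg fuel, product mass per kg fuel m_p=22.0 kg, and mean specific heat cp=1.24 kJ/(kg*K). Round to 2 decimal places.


T_ad = T_in + Hc / (m_p * cp)
Denominator = 22.0 * 1.24 = 27.2800
Temperature rise = 43822 / 27.2800 = 1606.38 K
T_ad = 146 + 1606.38 = 1752.38 deg C


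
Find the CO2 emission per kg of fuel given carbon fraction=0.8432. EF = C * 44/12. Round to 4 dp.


EF = C_frac * (M_CO2 / M_C)
EF = 0.8432 * (44/12)
EF = 0.8432 * 3.666667 = 3.0917 kg_CO2/kg_fuel


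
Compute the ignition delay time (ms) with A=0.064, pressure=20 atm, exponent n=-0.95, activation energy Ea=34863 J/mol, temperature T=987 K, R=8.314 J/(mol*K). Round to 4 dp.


tau = A * P^n * exp(Ea/(R*T))
P^n = 20^(-0.95) = 0.05807932
Ea/(R*T) = 34863/(8.314*987) = 4.248519
exp(Ea/(R*T)) = 70.001676
tau = 0.064 * 0.05807932 * 70.001676 = 0.2602 ms


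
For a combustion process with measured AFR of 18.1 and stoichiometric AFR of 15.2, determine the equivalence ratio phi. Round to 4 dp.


phi = AFR_stoich / AFR_actual
phi = 15.2 / 18.1 = 0.8398


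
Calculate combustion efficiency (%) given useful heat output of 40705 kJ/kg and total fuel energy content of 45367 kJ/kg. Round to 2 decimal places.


Efficiency = (Q_useful / Q_fuel) * 100
Efficiency = (40705 / 45367) * 100
Efficiency = 0.8972 * 100 = 89.72%


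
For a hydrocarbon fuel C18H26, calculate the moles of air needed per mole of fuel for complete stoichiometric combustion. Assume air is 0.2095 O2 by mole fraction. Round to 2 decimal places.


Balanced combustion: C18H26 + 24.5 O2 -> 18 CO2 + 13 H2O
O2 needed = C + H/4 = 18 + 26/4 = 24.50 moles
Air moles = O2 / 0.2095 = 24.50 / 0.2095 = 116.95 moles air


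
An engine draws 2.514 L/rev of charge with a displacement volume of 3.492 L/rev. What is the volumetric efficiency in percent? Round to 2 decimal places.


eta_v = (V_actual / V_disp) * 100
Ratio = 2.514 / 3.492 = 0.7199
eta_v = 0.7199 * 100 = 71.99%


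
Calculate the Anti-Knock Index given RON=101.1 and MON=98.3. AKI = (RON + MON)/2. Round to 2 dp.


AKI = (RON + MON) / 2
AKI = (101.1 + 98.3) / 2
AKI = 199.4 / 2 = 99.70


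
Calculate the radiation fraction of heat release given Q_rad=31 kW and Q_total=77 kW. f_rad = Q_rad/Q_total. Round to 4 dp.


f_rad = Q_rad / Q_total
f_rad = 31 / 77 = 0.4026


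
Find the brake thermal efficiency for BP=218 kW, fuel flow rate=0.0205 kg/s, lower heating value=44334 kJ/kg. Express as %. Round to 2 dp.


eta_BTE = (BP / (mf * LHV)) * 100
Denominator = 0.0205 * 44334 = 908.8470 kW
eta_BTE = (218 / 908.8470) * 100 = 23.99%


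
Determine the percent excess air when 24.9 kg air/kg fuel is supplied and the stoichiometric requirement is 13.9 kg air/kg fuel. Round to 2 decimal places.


Excess air = actual - stoichiometric = 24.9 - 13.9 = 11.00 kg/kg fuel
Excess air % = (excess / stoich) * 100 = (11.00 / 13.9) * 100 = 79.14%


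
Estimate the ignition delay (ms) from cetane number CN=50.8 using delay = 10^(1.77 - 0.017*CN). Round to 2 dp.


delay = 10^(1.77 - 0.017*CN)
Exponent = 1.77 - 0.017*50.8 = 0.9064
delay = 10^0.9064 = 8.06 ms


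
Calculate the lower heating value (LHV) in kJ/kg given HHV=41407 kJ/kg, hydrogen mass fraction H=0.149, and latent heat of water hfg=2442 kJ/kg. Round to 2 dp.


LHV = HHV - hfg * 9 * H
Water correction = 2442 * 9 * 0.149 = 3274.722 kJ/kg
LHV = 41407 - 3274.722 = 38132.28 kJ/kg


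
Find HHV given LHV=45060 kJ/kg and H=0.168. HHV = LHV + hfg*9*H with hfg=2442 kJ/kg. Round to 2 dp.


HHV = LHV + hfg * 9 * H
Water addition = 2442 * 9 * 0.168 = 3692.304 kJ/kg
HHV = 45060 + 3692.304 = 48752.30 kJ/kg


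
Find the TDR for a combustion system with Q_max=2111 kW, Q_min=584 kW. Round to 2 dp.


TDR = Q_max / Q_min
TDR = 2111 / 584 = 3.61


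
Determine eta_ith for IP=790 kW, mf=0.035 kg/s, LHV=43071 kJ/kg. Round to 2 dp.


eta_ith = (IP / (mf * LHV)) * 100
Denominator = 0.035 * 43071 = 1507.4850 kW
eta_ith = (790 / 1507.4850) * 100 = 52.41%


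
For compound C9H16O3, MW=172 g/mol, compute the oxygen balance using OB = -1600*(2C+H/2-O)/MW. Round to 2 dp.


OB = -1600 * (2C + H/2 - O) / MW
Inner = 2*9 + 16/2 - 3 = 23.00
OB = -1600 * 23.00 / 172 = -213.95%


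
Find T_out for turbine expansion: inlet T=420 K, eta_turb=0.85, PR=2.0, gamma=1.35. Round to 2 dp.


T_out = T_in * (1 - eta * (1 - PR^(-(gamma-1)/gamma)))
Exponent = -(1.35-1)/1.35 = -0.25925926
PR^exp = 2.0^(-0.25925926) = 0.83551680
Factor = 1 - 0.85*(1 - 0.83551680) = 0.86018928
T_out = 420 * 0.86018928 = 361.28 K


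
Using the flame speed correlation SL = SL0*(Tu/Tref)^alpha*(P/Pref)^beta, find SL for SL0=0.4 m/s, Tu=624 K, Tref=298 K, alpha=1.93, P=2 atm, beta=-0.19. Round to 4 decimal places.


SL = SL0 * (Tu/Tref)^alpha * (P/Pref)^beta
T ratio = 624/298 = 2.09395973
(T ratio)^alpha = 2.09395973^1.93 = 4.163599
(P/Pref)^beta = 2^(-0.19) = 0.876606
SL = 0.4 * 4.163599 * 0.876606 = 1.4599 m/s


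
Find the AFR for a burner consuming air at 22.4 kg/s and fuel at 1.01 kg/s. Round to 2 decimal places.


AFR = m_air / m_fuel
AFR = 22.4 / 1.01 = 22.18


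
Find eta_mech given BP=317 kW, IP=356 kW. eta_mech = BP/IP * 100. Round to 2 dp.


eta_mech = (BP / IP) * 100
Ratio = 317 / 356 = 0.8904
eta_mech = 0.8904 * 100 = 89.04%


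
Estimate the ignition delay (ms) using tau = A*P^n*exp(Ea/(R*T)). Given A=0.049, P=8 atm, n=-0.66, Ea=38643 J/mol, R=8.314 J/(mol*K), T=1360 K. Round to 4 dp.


tau = A * P^n * exp(Ea/(R*T))
P^n = 8^(-0.66) = 0.25348987
Ea/(R*T) = 38643/(8.314*1360) = 3.417605
exp(Ea/(R*T)) = 30.496298
tau = 0.049 * 0.25348987 * 30.496298 = 0.3788 ms


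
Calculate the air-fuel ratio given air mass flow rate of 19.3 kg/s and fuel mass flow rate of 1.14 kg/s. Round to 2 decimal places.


AFR = m_air / m_fuel
AFR = 19.3 / 1.14 = 16.93


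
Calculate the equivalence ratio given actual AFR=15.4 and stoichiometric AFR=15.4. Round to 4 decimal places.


phi = AFR_stoich / AFR_actual
phi = 15.4 / 15.4 = 1.0000


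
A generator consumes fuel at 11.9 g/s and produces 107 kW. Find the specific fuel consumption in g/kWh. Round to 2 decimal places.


SFC = (mf / BP) * 3600
Rate = 11.9 / 107 = 0.111215 g/(s*kW)
SFC = 0.111215 * 3600 = 400.37 g/kWh


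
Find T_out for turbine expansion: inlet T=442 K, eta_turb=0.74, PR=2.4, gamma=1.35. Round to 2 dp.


T_out = T_in * (1 - eta * (1 - PR^(-(gamma-1)/gamma)))
Exponent = -(1.35-1)/1.35 = -0.25925926
PR^exp = 2.4^(-0.25925926) = 0.79694200
Factor = 1 - 0.74*(1 - 0.79694200) = 0.84973708
T_out = 442 * 0.84973708 = 375.58 K


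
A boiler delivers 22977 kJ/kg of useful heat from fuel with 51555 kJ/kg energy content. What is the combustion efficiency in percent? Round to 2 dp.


Efficiency = (Q_useful / Q_fuel) * 100
Efficiency = (22977 / 51555) * 100
Efficiency = 0.4457 * 100 = 44.57%


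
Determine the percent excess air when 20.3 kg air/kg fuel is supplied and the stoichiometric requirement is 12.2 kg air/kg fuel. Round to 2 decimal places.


Excess air = actual - stoichiometric = 20.3 - 12.2 = 8.10 kg/kg fuel
Excess air % = (excess / stoich) * 100 = (8.10 / 12.2) * 100 = 66.39%


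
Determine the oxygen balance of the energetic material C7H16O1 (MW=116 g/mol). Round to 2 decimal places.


OB = -1600 * (2C + H/2 - O) / MW
Inner = 2*7 + 16/2 - 1 = 21.00
OB = -1600 * 21.00 / 116 = -289.66%


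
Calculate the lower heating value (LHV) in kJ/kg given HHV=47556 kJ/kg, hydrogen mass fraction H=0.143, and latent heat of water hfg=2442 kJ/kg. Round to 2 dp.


LHV = HHV - hfg * 9 * H
Water correction = 2442 * 9 * 0.143 = 3142.854 kJ/kg
LHV = 47556 - 3142.854 = 44413.15 kJ/kg


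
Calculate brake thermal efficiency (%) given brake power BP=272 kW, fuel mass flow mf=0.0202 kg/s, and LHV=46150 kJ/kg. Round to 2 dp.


eta_BTE = (BP / (mf * LHV)) * 100
Denominator = 0.0202 * 46150 = 932.2300 kW
eta_BTE = (272 / 932.2300) * 100 = 29.18%


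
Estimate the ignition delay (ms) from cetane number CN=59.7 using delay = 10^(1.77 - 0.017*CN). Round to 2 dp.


delay = 10^(1.77 - 0.017*CN)
Exponent = 1.77 - 0.017*59.7 = 0.7551
delay = 10^0.7551 = 5.69 ms


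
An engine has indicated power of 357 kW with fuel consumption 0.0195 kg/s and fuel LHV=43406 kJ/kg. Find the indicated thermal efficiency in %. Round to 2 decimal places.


eta_ith = (IP / (mf * LHV)) * 100
Denominator = 0.0195 * 43406 = 846.4170 kW
eta_ith = (357 / 846.4170) * 100 = 42.18%


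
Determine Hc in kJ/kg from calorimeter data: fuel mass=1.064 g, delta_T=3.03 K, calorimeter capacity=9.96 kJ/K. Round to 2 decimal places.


Hc = C_cal * delta_T / m_fuel
Q_released = 9.96 * 3.03 = 30.1788 kJ
m_fuel = 1.064 g = 1.064/1000 kg = 0.001064 kg
Hc = 30.1788 / 0.001064 = 28363.53 kJ/kg


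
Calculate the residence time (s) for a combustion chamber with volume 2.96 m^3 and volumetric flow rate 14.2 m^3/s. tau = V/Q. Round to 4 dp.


tau = V / Q_flow
tau = 2.96 / 14.2 = 0.2085 s


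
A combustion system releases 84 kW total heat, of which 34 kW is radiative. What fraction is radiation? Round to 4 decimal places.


f_rad = Q_rad / Q_total
f_rad = 34 / 84 = 0.4048


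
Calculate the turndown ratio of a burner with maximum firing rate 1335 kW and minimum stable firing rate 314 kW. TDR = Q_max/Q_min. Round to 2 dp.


TDR = Q_max / Q_min
TDR = 1335 / 314 = 4.25


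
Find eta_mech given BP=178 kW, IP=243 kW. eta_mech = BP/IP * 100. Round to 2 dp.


eta_mech = (BP / IP) * 100
Ratio = 178 / 243 = 0.7325
eta_mech = 0.7325 * 100 = 73.25%


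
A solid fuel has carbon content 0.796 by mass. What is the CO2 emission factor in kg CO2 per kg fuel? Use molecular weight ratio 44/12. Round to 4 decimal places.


EF = C_frac * (M_CO2 / M_C)
EF = 0.796 * (44/12)
EF = 0.796 * 3.666667 = 2.9187 kg_CO2/kg_fuel


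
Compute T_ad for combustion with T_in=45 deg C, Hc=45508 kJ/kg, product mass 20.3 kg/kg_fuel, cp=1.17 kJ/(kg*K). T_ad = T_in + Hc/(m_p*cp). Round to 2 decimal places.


T_ad = T_in + Hc / (m_p * cp)
Denominator = 20.3 * 1.17 = 23.7510
Temperature rise = 45508 / 23.7510 = 1916.05 K
T_ad = 45 + 1916.05 = 1961.05 deg C


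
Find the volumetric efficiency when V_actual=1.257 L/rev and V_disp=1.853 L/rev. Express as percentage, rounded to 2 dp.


eta_v = (V_actual / V_disp) * 100
Ratio = 1.257 / 1.853 = 0.6784
eta_v = 0.6784 * 100 = 67.84%


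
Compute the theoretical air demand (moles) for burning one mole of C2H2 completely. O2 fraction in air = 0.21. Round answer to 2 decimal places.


Balanced combustion: C2H2 + 2.5 O2 -> 2 CO2 + 1 H2O
O2 needed = C + H/4 = 2 + 2/4 = 2.50 moles
Air moles = O2 / 0.21 = 2.50 / 0.21 = 11.90 moles air


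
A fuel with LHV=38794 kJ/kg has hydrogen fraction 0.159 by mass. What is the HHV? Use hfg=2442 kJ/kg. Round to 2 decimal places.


HHV = LHV + hfg * 9 * H
Water addition = 2442 * 9 * 0.159 = 3494.502 kJ/kg
HHV = 38794 + 3494.502 = 42288.50 kJ/kg


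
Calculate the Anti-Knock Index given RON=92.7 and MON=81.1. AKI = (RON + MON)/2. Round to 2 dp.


AKI = (RON + MON) / 2
AKI = (92.7 + 81.1) / 2
AKI = 173.8 / 2 = 86.90


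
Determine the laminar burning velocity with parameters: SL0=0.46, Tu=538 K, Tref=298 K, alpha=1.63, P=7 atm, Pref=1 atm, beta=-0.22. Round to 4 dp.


SL = SL0 * (Tu/Tref)^alpha * (P/Pref)^beta
T ratio = 538/298 = 1.80536913
(T ratio)^alpha = 1.80536913^1.63 = 2.619405
(P/Pref)^beta = 7^(-0.22) = 0.651746
SL = 0.46 * 2.619405 * 0.651746 = 0.7853 m/s


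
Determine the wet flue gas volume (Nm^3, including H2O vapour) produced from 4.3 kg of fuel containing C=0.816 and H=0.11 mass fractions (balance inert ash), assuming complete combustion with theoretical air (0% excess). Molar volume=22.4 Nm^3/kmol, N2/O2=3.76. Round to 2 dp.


Per kg fuel: CO2 = (C/12 kmol)*22.4 = (0.816/12)*22.4 = 1.52320 Nm^3
Per kg fuel: H2O = (H/2 kmol)*22.4 = (0.11/2)*22.4 = 1.23200 Nm^3
O2 needed per kg fuel = C/12 + H/4 = 0.816/12 + 0.11/4 = 0.09550000 kmol
Per kg fuel: N2 = O2*3.76*22.4 = 0.09550000*3.76*22.4 = 8.04339 Nm^3
Total per kg = 1.52320 + 1.23200 + 8.04339 = 10.79859 Nm^3
Total = 10.79859 * 4.3 = 46.43 Nm^3


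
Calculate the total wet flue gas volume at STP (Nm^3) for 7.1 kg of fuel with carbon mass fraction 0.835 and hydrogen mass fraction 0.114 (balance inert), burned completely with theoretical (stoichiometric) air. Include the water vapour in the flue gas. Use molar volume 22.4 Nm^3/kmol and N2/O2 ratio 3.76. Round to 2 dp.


Per kg fuel: CO2 = (C/12 kmol)*22.4 = (0.835/12)*22.4 = 1.55867 Nm^3
Per kg fuel: H2O = (H/2 kmol)*22.4 = (0.114/2)*22.4 = 1.27680 Nm^3
O2 needed per kg fuel = C/12 + H/4 = 0.835/12 + 0.114/4 = 0.09808333 kmol
Per kg fuel: N2 = O2*3.76*22.4 = 0.09808333*3.76*22.4 = 8.26097 Nm^3
Total per kg = 1.55867 + 1.27680 + 8.26097 = 11.09644 Nm^3
Total = 11.09644 * 7.1 = 78.78 Nm^3


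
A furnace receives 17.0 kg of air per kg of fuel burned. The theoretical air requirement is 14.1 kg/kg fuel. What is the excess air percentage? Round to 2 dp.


Excess air = actual - stoichiometric = 17.0 - 14.1 = 2.90 kg/kg fuel
Excess air % = (excess / stoich) * 100 = (2.90 / 14.1) * 100 = 20.57%


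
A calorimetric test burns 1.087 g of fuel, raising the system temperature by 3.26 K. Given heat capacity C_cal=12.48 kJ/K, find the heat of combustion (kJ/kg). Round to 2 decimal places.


Hc = C_cal * delta_T / m_fuel
Q_released = 12.48 * 3.26 = 40.6848 kJ
m_fuel = 1.087 g = 1.087/1000 kg = 0.001087 kg
Hc = 40.6848 / 0.001087 = 37428.52 kJ/kg


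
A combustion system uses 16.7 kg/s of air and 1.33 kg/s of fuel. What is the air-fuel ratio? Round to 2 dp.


AFR = m_air / m_fuel
AFR = 16.7 / 1.33 = 12.56


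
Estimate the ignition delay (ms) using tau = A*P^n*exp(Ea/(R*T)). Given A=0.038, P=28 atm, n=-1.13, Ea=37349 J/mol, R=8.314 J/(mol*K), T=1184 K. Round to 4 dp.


tau = A * P^n * exp(Ea/(R*T))
P^n = 28^(-1.13) = 0.02315855
Ea/(R*T) = 37349/(8.314*1184) = 3.794174
exp(Ea/(R*T)) = 44.441517
tau = 0.038 * 0.02315855 * 44.441517 = 0.0391 ms


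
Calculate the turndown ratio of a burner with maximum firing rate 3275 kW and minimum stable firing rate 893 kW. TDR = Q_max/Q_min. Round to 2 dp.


TDR = Q_max / Q_min
TDR = 3275 / 893 = 3.67


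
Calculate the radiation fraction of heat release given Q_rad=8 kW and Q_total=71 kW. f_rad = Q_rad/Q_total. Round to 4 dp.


f_rad = Q_rad / Q_total
f_rad = 8 / 71 = 0.1127


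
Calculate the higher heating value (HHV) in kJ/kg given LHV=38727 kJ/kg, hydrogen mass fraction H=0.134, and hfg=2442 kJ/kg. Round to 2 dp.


HHV = LHV + hfg * 9 * H
Water addition = 2442 * 9 * 0.134 = 2945.052 kJ/kg
HHV = 38727 + 2945.052 = 41672.05 kJ/kg


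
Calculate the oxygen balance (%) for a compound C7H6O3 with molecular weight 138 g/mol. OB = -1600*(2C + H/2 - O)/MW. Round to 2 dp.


OB = -1600 * (2C + H/2 - O) / MW
Inner = 2*7 + 6/2 - 3 = 14.00
OB = -1600 * 14.00 / 138 = -162.32%


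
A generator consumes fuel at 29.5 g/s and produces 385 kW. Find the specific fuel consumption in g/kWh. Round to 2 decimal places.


SFC = (mf / BP) * 3600
Rate = 29.5 / 385 = 0.076623 g/(s*kW)
SFC = 0.076623 * 3600 = 275.84 g/kWh


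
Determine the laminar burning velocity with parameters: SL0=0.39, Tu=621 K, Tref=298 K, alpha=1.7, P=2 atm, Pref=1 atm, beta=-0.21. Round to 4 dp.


SL = SL0 * (Tu/Tref)^alpha * (P/Pref)^beta
T ratio = 621/298 = 2.08389262
(T ratio)^alpha = 2.08389262^1.7 = 3.484080
(P/Pref)^beta = 2^(-0.21) = 0.864537
SL = 0.39 * 3.484080 * 0.864537 = 1.1747 m/s


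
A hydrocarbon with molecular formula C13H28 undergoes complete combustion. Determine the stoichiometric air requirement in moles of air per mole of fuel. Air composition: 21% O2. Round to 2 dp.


Balanced combustion: C13H28 + 20 O2 -> 13 CO2 + 14 H2O
O2 needed = C + H/4 = 13 + 28/4 = 20.00 moles
Air moles = O2 / 0.21 = 20.00 / 0.21 = 95.24 moles air


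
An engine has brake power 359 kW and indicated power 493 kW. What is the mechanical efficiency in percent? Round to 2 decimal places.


eta_mech = (BP / IP) * 100
Ratio = 359 / 493 = 0.7282
eta_mech = 0.7282 * 100 = 72.82%


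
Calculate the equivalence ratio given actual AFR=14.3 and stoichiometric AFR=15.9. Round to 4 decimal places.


phi = AFR_stoich / AFR_actual
phi = 15.9 / 14.3 = 1.1119


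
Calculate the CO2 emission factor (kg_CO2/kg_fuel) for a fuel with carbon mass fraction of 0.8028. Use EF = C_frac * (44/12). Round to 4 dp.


EF = C_frac * (M_CO2 / M_C)
EF = 0.8028 * (44/12)
EF = 0.8028 * 3.666667 = 2.9436 kg_CO2/kg_fuel


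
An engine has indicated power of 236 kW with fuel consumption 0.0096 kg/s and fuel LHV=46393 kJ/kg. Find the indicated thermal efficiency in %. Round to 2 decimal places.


eta_ith = (IP / (mf * LHV)) * 100
Denominator = 0.0096 * 46393 = 445.3728 kW
eta_ith = (236 / 445.3728) * 100 = 52.99%


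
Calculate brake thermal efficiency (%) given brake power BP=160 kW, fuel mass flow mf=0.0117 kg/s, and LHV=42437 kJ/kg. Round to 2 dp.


eta_BTE = (BP / (mf * LHV)) * 100
Denominator = 0.0117 * 42437 = 496.5129 kW
eta_BTE = (160 / 496.5129) * 100 = 32.22%


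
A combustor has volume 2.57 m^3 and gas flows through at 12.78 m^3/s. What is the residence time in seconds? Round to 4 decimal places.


tau = V / Q_flow
tau = 2.57 / 12.78 = 0.2011 s


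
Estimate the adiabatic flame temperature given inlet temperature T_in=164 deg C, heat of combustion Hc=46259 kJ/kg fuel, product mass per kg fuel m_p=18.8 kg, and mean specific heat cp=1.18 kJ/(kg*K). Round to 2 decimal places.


T_ad = T_in + Hc / (m_p * cp)
Denominator = 18.8 * 1.18 = 22.1840
Temperature rise = 46259 / 22.1840 = 2085.24 K
T_ad = 164 + 2085.24 = 2249.24 deg C


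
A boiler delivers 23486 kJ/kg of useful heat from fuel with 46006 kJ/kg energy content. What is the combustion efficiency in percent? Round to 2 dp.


Efficiency = (Q_useful / Q_fuel) * 100
Efficiency = (23486 / 46006) * 100
Efficiency = 0.5105 * 100 = 51.05%


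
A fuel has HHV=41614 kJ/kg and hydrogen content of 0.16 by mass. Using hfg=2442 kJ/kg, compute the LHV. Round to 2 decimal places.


LHV = HHV - hfg * 9 * H
Water correction = 2442 * 9 * 0.16 = 3516.480 kJ/kg
LHV = 41614 - 3516.480 = 38097.52 kJ/kg


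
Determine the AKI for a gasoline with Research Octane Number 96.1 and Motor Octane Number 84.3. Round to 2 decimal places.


AKI = (RON + MON) / 2
AKI = (96.1 + 84.3) / 2
AKI = 180.4 / 2 = 90.20


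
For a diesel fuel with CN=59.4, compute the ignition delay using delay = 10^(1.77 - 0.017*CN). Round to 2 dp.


delay = 10^(1.77 - 0.017*CN)
Exponent = 1.77 - 0.017*59.4 = 0.7602
delay = 10^0.7602 = 5.76 ms


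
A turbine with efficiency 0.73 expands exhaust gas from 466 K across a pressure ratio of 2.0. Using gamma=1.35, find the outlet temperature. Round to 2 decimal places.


T_out = T_in * (1 - eta * (1 - PR^(-(gamma-1)/gamma)))
Exponent = -(1.35-1)/1.35 = -0.25925926
PR^exp = 2.0^(-0.25925926) = 0.83551680
Factor = 1 - 0.73*(1 - 0.83551680) = 0.87992726
T_out = 466 * 0.87992726 = 410.05 K


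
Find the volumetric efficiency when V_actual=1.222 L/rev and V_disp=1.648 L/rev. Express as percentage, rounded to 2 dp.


eta_v = (V_actual / V_disp) * 100
Ratio = 1.222 / 1.648 = 0.7415
eta_v = 0.7415 * 100 = 74.15%


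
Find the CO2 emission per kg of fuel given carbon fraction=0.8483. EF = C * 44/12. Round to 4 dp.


EF = C_frac * (M_CO2 / M_C)
EF = 0.8483 * (44/12)
EF = 0.8483 * 3.666667 = 3.1104 kg_CO2/kg_fuel


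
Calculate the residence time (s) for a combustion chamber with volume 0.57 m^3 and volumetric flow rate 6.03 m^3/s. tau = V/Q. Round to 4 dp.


tau = V / Q_flow
tau = 0.57 / 6.03 = 0.0945 s


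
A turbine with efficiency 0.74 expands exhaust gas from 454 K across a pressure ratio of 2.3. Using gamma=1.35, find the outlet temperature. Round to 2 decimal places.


T_out = T_in * (1 - eta * (1 - PR^(-(gamma-1)/gamma)))
Exponent = -(1.35-1)/1.35 = -0.25925926
PR^exp = 2.3^(-0.25925926) = 0.80578413
Factor = 1 - 0.74*(1 - 0.80578413) = 0.85628026
T_out = 454 * 0.85628026 = 388.75 K


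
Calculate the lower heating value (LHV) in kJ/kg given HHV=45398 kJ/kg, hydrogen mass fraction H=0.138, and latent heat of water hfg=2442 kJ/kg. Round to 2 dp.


LHV = HHV - hfg * 9 * H
Water correction = 2442 * 9 * 0.138 = 3032.964 kJ/kg
LHV = 45398 - 3032.964 = 42365.04 kJ/kg


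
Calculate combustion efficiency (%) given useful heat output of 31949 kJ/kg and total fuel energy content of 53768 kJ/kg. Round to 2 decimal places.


Efficiency = (Q_useful / Q_fuel) * 100
Efficiency = (31949 / 53768) * 100
Efficiency = 0.5942 * 100 = 59.42%


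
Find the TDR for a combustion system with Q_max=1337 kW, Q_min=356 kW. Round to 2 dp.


TDR = Q_max / Q_min
TDR = 1337 / 356 = 3.76


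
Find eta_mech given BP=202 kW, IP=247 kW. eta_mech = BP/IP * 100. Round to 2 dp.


eta_mech = (BP / IP) * 100
Ratio = 202 / 247 = 0.8178
eta_mech = 0.8178 * 100 = 81.78%


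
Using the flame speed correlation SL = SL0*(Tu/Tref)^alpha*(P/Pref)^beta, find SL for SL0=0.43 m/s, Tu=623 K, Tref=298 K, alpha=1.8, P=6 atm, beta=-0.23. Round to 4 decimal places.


SL = SL0 * (Tu/Tref)^alpha * (P/Pref)^beta
T ratio = 623/298 = 2.09060403
(T ratio)^alpha = 2.09060403^1.8 = 3.771284
(P/Pref)^beta = 6^(-0.23) = 0.662255
SL = 0.43 * 3.771284 * 0.662255 = 1.0739 m/s


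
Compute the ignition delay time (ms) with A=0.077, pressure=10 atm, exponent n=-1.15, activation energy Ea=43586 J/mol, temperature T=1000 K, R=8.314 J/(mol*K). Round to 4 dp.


tau = A * P^n * exp(Ea/(R*T))
P^n = 10^(-1.15) = 0.07079458
Ea/(R*T) = 43586/(8.314*1000) = 5.242483
exp(Ea/(R*T)) = 189.139069
tau = 0.077 * 0.07079458 * 189.139069 = 1.0310 ms


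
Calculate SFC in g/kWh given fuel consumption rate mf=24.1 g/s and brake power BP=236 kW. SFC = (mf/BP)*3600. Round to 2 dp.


SFC = (mf / BP) * 3600
Rate = 24.1 / 236 = 0.102119 g/(s*kW)
SFC = 0.102119 * 3600 = 367.63 g/kWh


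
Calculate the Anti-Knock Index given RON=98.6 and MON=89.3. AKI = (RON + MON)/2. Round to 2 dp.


AKI = (RON + MON) / 2
AKI = (98.6 + 89.3) / 2
AKI = 187.9 / 2 = 93.95


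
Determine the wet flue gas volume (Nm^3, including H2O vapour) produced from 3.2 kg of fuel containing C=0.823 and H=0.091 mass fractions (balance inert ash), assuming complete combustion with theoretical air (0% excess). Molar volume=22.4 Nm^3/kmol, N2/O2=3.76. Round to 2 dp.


Per kg fuel: CO2 = (C/12 kmol)*22.4 = (0.823/12)*22.4 = 1.53627 Nm^3
Per kg fuel: H2O = (H/2 kmol)*22.4 = (0.091/2)*22.4 = 1.01920 Nm^3
O2 needed per kg fuel = C/12 + H/4 = 0.823/12 + 0.091/4 = 0.09133333 kmol
Per kg fuel: N2 = O2*3.76*22.4 = 0.09133333*3.76*22.4 = 7.69246 Nm^3
Total per kg = 1.53627 + 1.01920 + 7.69246 = 10.24793 Nm^3
Total = 10.24793 * 3.2 = 32.79 Nm^3


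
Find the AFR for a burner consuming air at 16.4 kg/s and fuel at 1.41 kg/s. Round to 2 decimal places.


AFR = m_air / m_fuel
AFR = 16.4 / 1.41 = 11.63


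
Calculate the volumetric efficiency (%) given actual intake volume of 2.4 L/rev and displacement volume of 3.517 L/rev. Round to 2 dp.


eta_v = (V_actual / V_disp) * 100
Ratio = 2.4 / 3.517 = 0.6824
eta_v = 0.6824 * 100 = 68.24%


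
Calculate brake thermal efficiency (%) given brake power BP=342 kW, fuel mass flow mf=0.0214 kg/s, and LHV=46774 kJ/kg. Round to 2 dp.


eta_BTE = (BP / (mf * LHV)) * 100
Denominator = 0.0214 * 46774 = 1000.9636 kW
eta_BTE = (342 / 1000.9636) * 100 = 34.17%


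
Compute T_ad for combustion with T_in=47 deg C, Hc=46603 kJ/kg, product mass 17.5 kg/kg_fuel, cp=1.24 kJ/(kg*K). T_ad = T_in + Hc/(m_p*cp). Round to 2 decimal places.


T_ad = T_in + Hc / (m_p * cp)
Denominator = 17.5 * 1.24 = 21.7000
Temperature rise = 46603 / 21.7000 = 2147.60 K
T_ad = 47 + 2147.60 = 2194.60 deg C


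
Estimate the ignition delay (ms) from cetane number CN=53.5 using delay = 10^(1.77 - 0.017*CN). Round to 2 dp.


delay = 10^(1.77 - 0.017*CN)
Exponent = 1.77 - 0.017*53.5 = 0.8605
delay = 10^0.8605 = 7.25 ms


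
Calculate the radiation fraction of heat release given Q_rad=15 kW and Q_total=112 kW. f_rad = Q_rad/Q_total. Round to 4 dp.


f_rad = Q_rad / Q_total
f_rad = 15 / 112 = 0.1339


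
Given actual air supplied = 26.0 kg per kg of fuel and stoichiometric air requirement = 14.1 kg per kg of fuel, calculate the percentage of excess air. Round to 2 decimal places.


Excess air = actual - stoichiometric = 26.0 - 14.1 = 11.90 kg/kg fuel
Excess air % = (excess / stoich) * 100 = (11.90 / 14.1) * 100 = 84.40%


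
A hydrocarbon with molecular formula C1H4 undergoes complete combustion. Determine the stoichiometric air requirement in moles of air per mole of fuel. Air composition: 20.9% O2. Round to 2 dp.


Balanced combustion: C1H4 + 2 O2 -> 1 CO2 + 2 H2O
O2 needed = C + H/4 = 1 + 4/4 = 2.00 moles
Air moles = O2 / 0.209 = 2.00 / 0.209 = 9.57 moles air


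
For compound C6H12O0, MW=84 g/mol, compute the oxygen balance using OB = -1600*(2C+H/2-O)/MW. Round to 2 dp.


OB = -1600 * (2C + H/2 - O) / MW
Inner = 2*6 + 12/2 - 0 = 18.00
OB = -1600 * 18.00 / 84 = -342.86%


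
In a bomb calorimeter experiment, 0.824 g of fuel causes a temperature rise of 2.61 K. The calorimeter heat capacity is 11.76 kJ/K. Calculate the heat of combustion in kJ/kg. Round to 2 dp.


Hc = C_cal * delta_T / m_fuel
Q_released = 11.76 * 2.61 = 30.6936 kJ
m_fuel = 0.824 g = 0.824/1000 kg = 0.000824 kg
Hc = 30.6936 / 0.000824 = 37249.51 kJ/kg


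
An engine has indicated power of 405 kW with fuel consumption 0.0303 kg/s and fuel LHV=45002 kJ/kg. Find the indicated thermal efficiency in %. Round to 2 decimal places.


eta_ith = (IP / (mf * LHV)) * 100
Denominator = 0.0303 * 45002 = 1363.5606 kW
eta_ith = (405 / 1363.5606) * 100 = 29.70%


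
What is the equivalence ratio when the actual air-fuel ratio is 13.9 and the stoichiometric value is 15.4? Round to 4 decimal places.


phi = AFR_stoich / AFR_actual
phi = 15.4 / 13.9 = 1.1079


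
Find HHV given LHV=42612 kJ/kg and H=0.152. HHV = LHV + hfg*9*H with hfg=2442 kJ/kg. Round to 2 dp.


HHV = LHV + hfg * 9 * H
Water addition = 2442 * 9 * 0.152 = 3340.656 kJ/kg
HHV = 42612 + 3340.656 = 45952.66 kJ/kg


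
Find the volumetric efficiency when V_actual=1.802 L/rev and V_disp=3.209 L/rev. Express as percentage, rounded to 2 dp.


eta_v = (V_actual / V_disp) * 100
Ratio = 1.802 / 3.209 = 0.5615
eta_v = 0.5615 * 100 = 56.15%


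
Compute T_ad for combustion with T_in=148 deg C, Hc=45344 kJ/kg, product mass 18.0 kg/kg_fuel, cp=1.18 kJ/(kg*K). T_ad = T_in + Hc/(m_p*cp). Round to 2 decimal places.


T_ad = T_in + Hc / (m_p * cp)
Denominator = 18.0 * 1.18 = 21.2400
Temperature rise = 45344 / 21.2400 = 2134.84 K
T_ad = 148 + 2134.84 = 2282.84 deg C


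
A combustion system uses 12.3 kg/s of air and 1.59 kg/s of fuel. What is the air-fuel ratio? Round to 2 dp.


AFR = m_air / m_fuel
AFR = 12.3 / 1.59 = 7.74


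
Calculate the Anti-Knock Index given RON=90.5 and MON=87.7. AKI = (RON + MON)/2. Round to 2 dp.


AKI = (RON + MON) / 2
AKI = (90.5 + 87.7) / 2
AKI = 178.2 / 2 = 89.10


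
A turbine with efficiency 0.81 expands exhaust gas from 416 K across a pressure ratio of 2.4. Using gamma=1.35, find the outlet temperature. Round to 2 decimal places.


T_out = T_in * (1 - eta * (1 - PR^(-(gamma-1)/gamma)))
Exponent = -(1.35-1)/1.35 = -0.25925926
PR^exp = 2.4^(-0.25925926) = 0.79694200
Factor = 1 - 0.81*(1 - 0.79694200) = 0.83552302
T_out = 416 * 0.83552302 = 347.58 K


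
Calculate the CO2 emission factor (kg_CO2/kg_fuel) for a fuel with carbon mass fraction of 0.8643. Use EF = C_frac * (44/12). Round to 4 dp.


EF = C_frac * (M_CO2 / M_C)
EF = 0.8643 * (44/12)
EF = 0.8643 * 3.666667 = 3.1691 kg_CO2/kg_fuel


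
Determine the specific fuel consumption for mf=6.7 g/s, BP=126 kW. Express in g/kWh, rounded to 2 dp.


SFC = (mf / BP) * 3600
Rate = 6.7 / 126 = 0.053175 g/(s*kW)
SFC = 0.053175 * 3600 = 191.43 g/kWh


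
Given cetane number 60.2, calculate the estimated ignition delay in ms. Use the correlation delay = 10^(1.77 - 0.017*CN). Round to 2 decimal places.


delay = 10^(1.77 - 0.017*CN)
Exponent = 1.77 - 0.017*60.2 = 0.7466
delay = 10^0.7466 = 5.58 ms


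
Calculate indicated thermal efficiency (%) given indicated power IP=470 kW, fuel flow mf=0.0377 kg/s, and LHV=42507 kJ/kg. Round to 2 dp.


eta_ith = (IP / (mf * LHV)) * 100
Denominator = 0.0377 * 42507 = 1602.5139 kW
eta_ith = (470 / 1602.5139) * 100 = 29.33%


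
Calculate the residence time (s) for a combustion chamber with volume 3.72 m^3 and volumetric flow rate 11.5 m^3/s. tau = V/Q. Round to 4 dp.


tau = V / Q_flow
tau = 3.72 / 11.5 = 0.3235 s


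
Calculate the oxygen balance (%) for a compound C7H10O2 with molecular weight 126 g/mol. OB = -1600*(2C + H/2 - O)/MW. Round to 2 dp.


OB = -1600 * (2C + H/2 - O) / MW
Inner = 2*7 + 10/2 - 2 = 17.00
OB = -1600 * 17.00 / 126 = -215.87%


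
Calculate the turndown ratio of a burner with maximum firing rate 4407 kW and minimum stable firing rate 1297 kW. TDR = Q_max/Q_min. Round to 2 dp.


TDR = Q_max / Q_min
TDR = 4407 / 1297 = 3.40


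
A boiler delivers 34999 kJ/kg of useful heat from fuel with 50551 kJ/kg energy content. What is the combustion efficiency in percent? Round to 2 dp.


Efficiency = (Q_useful / Q_fuel) * 100
Efficiency = (34999 / 50551) * 100
Efficiency = 0.6924 * 100 = 69.24%


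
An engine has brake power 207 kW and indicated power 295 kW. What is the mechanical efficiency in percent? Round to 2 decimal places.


eta_mech = (BP / IP) * 100
Ratio = 207 / 295 = 0.7017
eta_mech = 0.7017 * 100 = 70.17%
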